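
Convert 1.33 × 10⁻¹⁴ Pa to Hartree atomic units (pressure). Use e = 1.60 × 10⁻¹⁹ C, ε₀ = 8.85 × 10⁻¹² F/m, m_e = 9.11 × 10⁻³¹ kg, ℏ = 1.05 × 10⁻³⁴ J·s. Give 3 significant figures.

atomic unit of pressure: P_au = E_h/a₀³ = m_e⁴e¹⁰/((4πε₀)⁵ℏ⁸) = 3.01 × 10¹³ Pa.
1.33 × 10⁻¹⁴ / 3.01 × 10¹³ = 4.41 × 10⁻²⁸

4.41 × 10⁻²⁸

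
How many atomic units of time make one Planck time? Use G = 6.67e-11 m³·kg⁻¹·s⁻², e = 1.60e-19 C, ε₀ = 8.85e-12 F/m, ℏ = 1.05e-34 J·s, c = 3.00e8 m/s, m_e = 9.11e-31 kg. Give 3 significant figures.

Planck time: t_P = √(ℏG/c⁵) = 5.37e-44 s
atomic unit of time: τ_au = (4πε₀)²ℏ³/(m_e e⁴) = 2.40e-17 s
ratio = 5.37e-44 / 2.40e-17 = 2.24e-27

2.24e-27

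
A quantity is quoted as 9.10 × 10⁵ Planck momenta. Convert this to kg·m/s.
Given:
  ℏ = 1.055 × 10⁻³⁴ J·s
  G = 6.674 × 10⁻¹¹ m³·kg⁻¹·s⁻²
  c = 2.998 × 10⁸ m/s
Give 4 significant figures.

5.939 × 10⁶ kg·m/s

One Planck momentum: p_P = √(ℏc³/G) = 6.527 kg·m/s.
9.10 × 10⁵ × 6.527 kg·m/s = 5.939 × 10⁶ kg·m/s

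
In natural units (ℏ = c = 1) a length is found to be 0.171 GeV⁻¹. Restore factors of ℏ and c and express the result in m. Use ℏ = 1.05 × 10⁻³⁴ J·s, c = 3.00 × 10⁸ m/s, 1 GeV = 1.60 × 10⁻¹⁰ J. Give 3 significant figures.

3.37 × 10⁻¹⁷ m

A length is [E]⁻¹ in ℏ=c=1; restore one factor of ℏc.
1 GeV⁻¹ → ℏc × (1 GeV in J)⁻¹ = 1.97 × 10⁻¹⁶ m.
Result: 0.171 × 1.97 × 10⁻¹⁶ = 3.37 × 10⁻¹⁷ m.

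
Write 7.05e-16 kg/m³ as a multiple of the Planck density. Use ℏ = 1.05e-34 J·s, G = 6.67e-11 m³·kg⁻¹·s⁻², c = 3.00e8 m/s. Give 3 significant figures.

Planck density: ρ_P = c⁵/(ℏG²) = 5.20e96 kg/m³.
7.05e-16 / 5.20e96 = 1.36e-112

1.36e-112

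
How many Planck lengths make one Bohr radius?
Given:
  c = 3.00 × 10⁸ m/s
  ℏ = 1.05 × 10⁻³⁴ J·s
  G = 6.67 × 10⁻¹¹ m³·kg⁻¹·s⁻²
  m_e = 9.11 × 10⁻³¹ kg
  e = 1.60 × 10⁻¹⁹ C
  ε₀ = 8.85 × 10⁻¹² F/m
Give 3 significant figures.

Bohr radius: a₀ = 4πε₀ℏ²/(m_e e²) = 5.26 × 10⁻¹¹ m
Planck length: ℓ_P = √(ℏG/c³) = 1.61 × 10⁻³⁵ m
ratio = 5.26 × 10⁻¹¹ / 1.61 × 10⁻³⁵ = 3.26 × 10²⁴

3.26 × 10²⁴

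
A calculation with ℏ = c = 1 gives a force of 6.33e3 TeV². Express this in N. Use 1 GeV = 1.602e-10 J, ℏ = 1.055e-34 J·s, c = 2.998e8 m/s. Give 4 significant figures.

5.136e15 N

Force is [E]/[L] = [E]²/(ℏc); restore (ℏc)⁻¹.
1 GeV² → 1/(ℏc) × (1 GeV in J)² = 8.114e5 N.
Convert the energy scale: 6.33e3 TeV² = 6.33e9 GeV².
Result: 6.33e9 × 8.114e5 = 5.136e15 N.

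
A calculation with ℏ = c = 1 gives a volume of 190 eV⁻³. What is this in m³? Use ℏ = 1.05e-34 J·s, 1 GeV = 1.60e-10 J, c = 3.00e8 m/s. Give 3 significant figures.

1.45e-18 m³

Volume is [L]³ = [E]⁻³·(ℏc)³.
1 GeV⁻³ → (ℏc)³ × (1 GeV in J)⁻³ = 7.63e-48 m³.
Convert the energy scale: 190 eV⁻³ = 1.90e29 GeV⁻³.
Result: 1.90e29 × 7.63e-48 = 1.45e-18 m³.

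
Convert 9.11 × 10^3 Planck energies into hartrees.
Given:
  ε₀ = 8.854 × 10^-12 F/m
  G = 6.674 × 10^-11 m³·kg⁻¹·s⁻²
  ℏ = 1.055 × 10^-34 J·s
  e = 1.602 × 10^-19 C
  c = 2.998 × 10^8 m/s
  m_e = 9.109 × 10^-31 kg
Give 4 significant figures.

Planck energy: E_P = √(ℏc⁵/G) = 1.957 × 10^9 J
hartree: E_h = m_e e⁴/(4πε₀ℏ)² = 4.354 × 10^-18 J
9.11 × 10^3 × 1.957 × 10^9 / 4.354 × 10^-18 = 4.094 × 10^30

4.094 × 10^30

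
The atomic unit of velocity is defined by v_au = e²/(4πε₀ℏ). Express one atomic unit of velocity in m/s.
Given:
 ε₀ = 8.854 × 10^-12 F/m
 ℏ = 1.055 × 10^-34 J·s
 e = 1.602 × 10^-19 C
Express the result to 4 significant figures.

2.186 × 10^6 m/s

v_au = e²/(4πε₀ℏ)
  = 2.566 × 10^-38 / 1.174 × 10^-44
  = 2.186 × 10^6 m/s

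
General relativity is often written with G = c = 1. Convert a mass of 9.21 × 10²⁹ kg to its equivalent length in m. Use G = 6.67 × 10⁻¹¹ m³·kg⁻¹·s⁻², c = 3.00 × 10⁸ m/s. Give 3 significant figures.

683 m

In G = c = 1 units mass has dimensions of length; the conversion factor is G/c².
9.21 × 10²⁹ kg × (G/c²) = 683 m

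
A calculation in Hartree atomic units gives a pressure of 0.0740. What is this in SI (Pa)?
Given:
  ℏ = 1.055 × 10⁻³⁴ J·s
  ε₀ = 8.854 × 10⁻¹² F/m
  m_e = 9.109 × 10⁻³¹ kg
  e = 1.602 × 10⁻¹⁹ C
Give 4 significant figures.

2.168 × 10¹² Pa

One atomic unit of pressure: P_au = E_h/a₀³ = m_e⁴e¹⁰/((4πε₀)⁵ℏ⁸) = 2.929 × 10¹³ Pa.
0.0740 × 2.929 × 10¹³ Pa = 2.168 × 10¹² Pa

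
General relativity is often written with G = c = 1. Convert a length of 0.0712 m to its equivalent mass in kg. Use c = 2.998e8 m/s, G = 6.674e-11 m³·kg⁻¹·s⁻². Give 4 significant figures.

9.589e25 kg

Length → mass via c²/G.
0.0712 m × (c²/G) = 9.589e25 kg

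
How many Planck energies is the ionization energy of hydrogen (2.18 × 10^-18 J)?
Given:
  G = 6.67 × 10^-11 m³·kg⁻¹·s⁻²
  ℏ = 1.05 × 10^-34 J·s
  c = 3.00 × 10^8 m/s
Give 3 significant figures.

Planck energy: E_P = √(ℏc⁵/G) = 1.96 × 10^9 J.
2.18 × 10^-18 / 1.96 × 10^9 = 1.11 × 10^-27

1.11 × 10^-27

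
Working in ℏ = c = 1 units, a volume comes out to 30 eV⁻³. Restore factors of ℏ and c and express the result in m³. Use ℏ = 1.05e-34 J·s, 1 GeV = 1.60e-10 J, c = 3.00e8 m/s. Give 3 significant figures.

2.29e-19 m³

Volume is [L]³ = [E]⁻³·(ℏc)³.
1 GeV⁻³ → (ℏc)³ × (1 GeV in J)⁻³ = 7.63e-48 m³.
Convert the energy scale: 30 eV⁻³ = 3.00e28 GeV⁻³.
Result: 3.00e28 × 7.63e-48 = 2.29e-19 m³.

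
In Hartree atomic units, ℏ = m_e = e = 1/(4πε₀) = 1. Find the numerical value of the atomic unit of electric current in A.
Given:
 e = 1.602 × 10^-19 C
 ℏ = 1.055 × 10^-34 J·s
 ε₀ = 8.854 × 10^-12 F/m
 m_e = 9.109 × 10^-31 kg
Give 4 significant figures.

6.612 × 10^-3 A

The unique combination of the constants set to 1 with dimensions of current is I_au = e E_h/ℏ = m_e e⁵/((4πε₀)²ℏ³).
E_h = 4.354 × 10^-18 J
e·E_h/ℏ = 6.612 × 10^-3 A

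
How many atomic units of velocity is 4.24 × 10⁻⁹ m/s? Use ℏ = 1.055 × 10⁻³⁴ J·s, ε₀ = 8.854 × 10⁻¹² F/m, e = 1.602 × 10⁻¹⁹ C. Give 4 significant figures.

1.939 × 10⁻¹⁵

atomic unit of velocity: v_au = e²/(4πε₀ℏ) = 2.186 × 10⁶ m/s.
4.24 × 10⁻⁹ / 2.186 × 10⁶ = 1.939 × 10⁻¹⁵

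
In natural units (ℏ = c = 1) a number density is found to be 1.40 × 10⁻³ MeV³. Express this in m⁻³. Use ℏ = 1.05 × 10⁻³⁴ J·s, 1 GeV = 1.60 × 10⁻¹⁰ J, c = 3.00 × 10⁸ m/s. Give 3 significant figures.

1.83 × 10³⁵ m⁻³

Number density is [L]⁻³ = [E]³/(ℏc)³.
1 GeV³ → 1/(ℏc)³ × (1 GeV in J)³ = 1.31 × 10⁴⁷ m⁻³.
Convert the energy scale: 1.40 × 10⁻³ MeV³ = 1.40 × 10⁻¹² GeV³.
Result: 1.40 × 10⁻¹² × 1.31 × 10⁴⁷ = 1.83 × 10³⁵ m⁻³.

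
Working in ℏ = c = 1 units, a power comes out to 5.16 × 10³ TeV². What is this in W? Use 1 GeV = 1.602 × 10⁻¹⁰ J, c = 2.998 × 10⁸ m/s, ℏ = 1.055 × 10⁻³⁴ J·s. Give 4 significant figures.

1.255 × 10²⁴ W

Power is [E]/[T] = [E]²/ℏ.
1 GeV² → 1/ℏ × (1 GeV in J)² = 2.433 × 10¹⁴ W.
Convert the energy scale: 5.16 × 10³ TeV² = 5.16 × 10⁹ GeV².
Result: 5.16 × 10⁹ × 2.433 × 10¹⁴ = 1.255 × 10²⁴ W.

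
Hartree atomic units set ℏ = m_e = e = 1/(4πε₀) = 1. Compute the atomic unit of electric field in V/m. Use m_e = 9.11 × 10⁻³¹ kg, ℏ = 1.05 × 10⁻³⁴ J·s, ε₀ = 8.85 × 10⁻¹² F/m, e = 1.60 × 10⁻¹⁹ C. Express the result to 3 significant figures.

5.20 × 10¹¹ V/m

From ℏ = m_e = e = 1/(4πε₀) = 1 the electric field scale is E_au = E_h/(e a₀) = m_e²e⁵/((4πε₀)³ℏ⁴).
E_h = 4.38 × 10⁻¹⁸ J
a₀ = 5.26 × 10⁻¹¹ m
E_h/(e·a₀) = 5.20 × 10¹¹ V/m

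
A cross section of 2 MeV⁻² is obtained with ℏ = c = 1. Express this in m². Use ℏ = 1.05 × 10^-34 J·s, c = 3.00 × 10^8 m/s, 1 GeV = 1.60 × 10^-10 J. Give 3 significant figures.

Area is [L]² = [E]⁻²·(ℏc)²; restore (ℏc)².
1 GeV⁻² → (ℏc)² × (1 GeV in J)⁻² = 3.88 × 10^-32 m².
Convert the energy scale: 2 MeV⁻² = 2.00 × 10^6 GeV⁻².
Result: 2.00 × 10^6 × 3.88 × 10^-32 = 7.75 × 10^-26 m².

7.75 × 10^-26 m²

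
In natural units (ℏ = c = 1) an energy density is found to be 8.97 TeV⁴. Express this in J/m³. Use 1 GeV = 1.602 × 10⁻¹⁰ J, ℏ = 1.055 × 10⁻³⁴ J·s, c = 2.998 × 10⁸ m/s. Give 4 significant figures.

1.867 × 10⁵⁰ J/m³

[E]/[L]³ = [E]⁴/(ℏc)³; restore (ℏc)⁻³.
1 GeV⁴ → 1/(ℏc)³ × (1 GeV in J)⁴ = 2.082 × 10³⁷ J/m³.
Convert the energy scale: 8.97 TeV⁴ = 8.97 × 10¹² GeV⁴.
Result: 8.97 × 10¹² × 2.082 × 10³⁷ = 1.867 × 10⁵⁰ J/m³.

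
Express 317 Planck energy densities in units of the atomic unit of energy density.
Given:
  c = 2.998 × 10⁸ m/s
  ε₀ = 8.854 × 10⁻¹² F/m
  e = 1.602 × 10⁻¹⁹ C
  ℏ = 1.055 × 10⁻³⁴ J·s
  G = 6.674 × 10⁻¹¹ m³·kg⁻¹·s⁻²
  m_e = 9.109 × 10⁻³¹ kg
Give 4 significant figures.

Planck energy density: u_P = c⁷/(ℏG²) = 4.632 × 10¹¹³ J/m³
atomic unit of energy density: u_au = E_h/a₀³ = m_e⁴e¹⁰/((4πε₀)⁵ℏ⁸) = 2.929 × 10¹³ J/m³
317 × 4.632 × 10¹¹³ / 2.929 × 10¹³ = 5.013 × 10¹⁰²

5.013 × 10¹⁰²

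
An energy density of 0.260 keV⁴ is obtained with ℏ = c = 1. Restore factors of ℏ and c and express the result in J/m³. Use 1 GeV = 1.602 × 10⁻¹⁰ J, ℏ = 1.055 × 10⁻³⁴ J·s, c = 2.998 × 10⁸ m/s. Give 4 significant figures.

[E]/[L]³ = [E]⁴/(ℏc)³; restore (ℏc)⁻³.
1 GeV⁴ → 1/(ℏc)³ × (1 GeV in J)⁴ = 2.082 × 10³⁷ J/m³.
Convert the energy scale: 0.260 keV⁴ = 2.60 × 10⁻²⁵ GeV⁴.
Result: 2.60 × 10⁻²⁵ × 2.082 × 10³⁷ = 5.412 × 10¹² J/m³.

5.412 × 10¹² J/m³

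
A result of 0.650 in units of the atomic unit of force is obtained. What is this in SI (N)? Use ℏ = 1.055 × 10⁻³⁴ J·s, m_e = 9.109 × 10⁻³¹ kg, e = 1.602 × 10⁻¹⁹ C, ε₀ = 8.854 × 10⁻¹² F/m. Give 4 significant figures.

5.343 × 10⁻⁸ N

One atomic unit of force: F_au = E_h/a₀ = m_e²e⁶/((4πε₀)³ℏ⁴) = 8.220 × 10⁻⁸ N.
0.650 × 8.220 × 10⁻⁸ N = 5.343 × 10⁻⁸ N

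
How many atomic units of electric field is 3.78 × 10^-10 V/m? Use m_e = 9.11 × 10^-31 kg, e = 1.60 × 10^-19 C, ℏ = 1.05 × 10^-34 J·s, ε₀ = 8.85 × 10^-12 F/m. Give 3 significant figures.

7.26 × 10^-22

atomic unit of electric field: E_au = E_h/(e a₀) = m_e²e⁵/((4πε₀)³ℏ⁴) = 5.20 × 10^11 V/m.
3.78 × 10^-10 / 5.20 × 10^11 = 7.26 × 10^-22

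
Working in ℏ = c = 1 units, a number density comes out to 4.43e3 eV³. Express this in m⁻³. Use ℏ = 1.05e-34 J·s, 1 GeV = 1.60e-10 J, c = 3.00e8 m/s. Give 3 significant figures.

Number density is [L]⁻³ = [E]³/(ℏc)³.
1 GeV³ → 1/(ℏc)³ × (1 GeV in J)³ = 1.31e47 m⁻³.
Convert the energy scale: 4.43e3 eV³ = 4.43e-24 GeV³.
Result: 4.43e-24 × 1.31e47 = 5.81e23 m⁻³.

5.81e23 m⁻³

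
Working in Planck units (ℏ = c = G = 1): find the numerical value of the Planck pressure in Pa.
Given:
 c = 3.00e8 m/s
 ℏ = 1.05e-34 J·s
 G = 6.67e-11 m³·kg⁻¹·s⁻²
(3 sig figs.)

Dimensional analysis gives p_P = c⁷/(ℏG²).
  = 2.19e59 / 4.67e-55
  = 4.68e113 Pa

4.68e113 Pa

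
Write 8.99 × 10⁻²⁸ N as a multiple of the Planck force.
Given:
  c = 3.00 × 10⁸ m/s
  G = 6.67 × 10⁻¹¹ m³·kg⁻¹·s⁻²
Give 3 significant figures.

Planck force: F_P = c⁴/G = 1.21 × 10⁴⁴ N.
8.99 × 10⁻²⁸ / 1.21 × 10⁴⁴ = 7.40 × 10⁻⁷²

7.40 × 10⁻⁷²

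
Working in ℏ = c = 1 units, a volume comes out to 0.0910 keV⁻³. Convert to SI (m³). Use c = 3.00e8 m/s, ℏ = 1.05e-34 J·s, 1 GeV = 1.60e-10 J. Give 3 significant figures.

Volume is [L]³ = [E]⁻³·(ℏc)³.
1 GeV⁻³ → (ℏc)³ × (1 GeV in J)⁻³ = 7.63e-48 m³.
Convert the energy scale: 0.0910 keV⁻³ = 9.10e16 GeV⁻³.
Result: 9.10e16 × 7.63e-48 = 6.94e-31 m³.

6.94e-31 m³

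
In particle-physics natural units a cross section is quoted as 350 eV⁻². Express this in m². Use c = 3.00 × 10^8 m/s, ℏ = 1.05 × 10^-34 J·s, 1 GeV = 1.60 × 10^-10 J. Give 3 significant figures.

Area is [L]² = [E]⁻²·(ℏc)²; restore (ℏc)².
1 GeV⁻² → (ℏc)² × (1 GeV in J)⁻² = 3.88 × 10^-32 m².
Convert the energy scale: 350 eV⁻² = 3.50 × 10^20 GeV⁻².
Result: 3.50 × 10^20 × 3.88 × 10^-32 = 1.36 × 10^-11 m².

1.36 × 10^-11 m²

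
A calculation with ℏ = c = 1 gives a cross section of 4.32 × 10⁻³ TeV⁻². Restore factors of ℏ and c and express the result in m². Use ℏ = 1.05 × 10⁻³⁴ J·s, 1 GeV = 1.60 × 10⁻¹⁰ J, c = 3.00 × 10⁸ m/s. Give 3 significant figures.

1.67 × 10⁻⁴⁰ m²

Area is [L]² = [E]⁻²·(ℏc)²; restore (ℏc)².
1 GeV⁻² → (ℏc)² × (1 GeV in J)⁻² = 3.88 × 10⁻³² m².
Convert the energy scale: 4.32 × 10⁻³ TeV⁻² = 4.32 × 10⁻⁹ GeV⁻².
Result: 4.32 × 10⁻⁹ × 3.88 × 10⁻³² = 1.67 × 10⁻⁴⁰ m².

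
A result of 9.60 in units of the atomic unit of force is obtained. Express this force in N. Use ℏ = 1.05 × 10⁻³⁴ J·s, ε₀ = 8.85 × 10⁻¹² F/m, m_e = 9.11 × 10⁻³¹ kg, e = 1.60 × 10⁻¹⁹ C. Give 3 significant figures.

One atomic unit of force: F_au = E_h/a₀ = m_e²e⁶/((4πε₀)³ℏ⁴) = 8.33 × 10⁻⁸ N.
9.60 × 8.33 × 10⁻⁸ N = 7.99 × 10⁻⁷ N

7.99 × 10⁻⁷ N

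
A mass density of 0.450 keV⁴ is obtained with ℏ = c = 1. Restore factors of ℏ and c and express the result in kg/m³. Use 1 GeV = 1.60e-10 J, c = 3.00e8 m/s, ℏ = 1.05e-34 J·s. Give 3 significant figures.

1.05e-4 kg/m³

Mass density is [E]/(c²[L]³) = [E]⁴/(ℏ³c⁵).
1 GeV⁴ → 1/(ℏ³c⁵) × (1 GeV in J)⁴ = 2.33e20 kg/m³.
Convert the energy scale: 0.450 keV⁴ = 4.50e-25 GeV⁴.
Result: 4.50e-25 × 2.33e20 = 1.05e-4 kg/m³.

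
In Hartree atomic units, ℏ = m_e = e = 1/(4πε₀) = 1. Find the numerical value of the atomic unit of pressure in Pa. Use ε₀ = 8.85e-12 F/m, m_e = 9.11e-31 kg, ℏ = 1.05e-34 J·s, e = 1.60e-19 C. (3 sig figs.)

From ℏ = m_e = e = 1/(4πε₀) = 1 the pressure scale is P_au = E_h/a₀³ = m_e⁴e¹⁰/((4πε₀)⁵ℏ⁸).
E_h = 4.38e-18 J
a₀ = 5.26e-11 m
E_h/a₀³ = 3.01e13 Pa

3.01e13 Pa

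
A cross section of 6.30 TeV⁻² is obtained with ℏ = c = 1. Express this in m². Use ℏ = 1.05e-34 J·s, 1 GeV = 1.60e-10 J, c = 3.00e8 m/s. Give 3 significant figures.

2.44e-37 m²

Area is [L]² = [E]⁻²·(ℏc)²; restore (ℏc)².
1 GeV⁻² → (ℏc)² × (1 GeV in J)⁻² = 3.88e-32 m².
Convert the energy scale: 6.30 TeV⁻² = 6.30e-6 GeV⁻².
Result: 6.30e-6 × 3.88e-32 = 2.44e-37 m².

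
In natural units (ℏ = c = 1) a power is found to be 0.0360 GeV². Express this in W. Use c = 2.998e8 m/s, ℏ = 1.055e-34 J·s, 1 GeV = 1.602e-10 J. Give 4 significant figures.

8.757e12 W

Power is [E]/[T] = [E]²/ℏ.
1 GeV² → 1/ℏ × (1 GeV in J)² = 2.433e14 W.
Result: 0.0360 × 2.433e14 = 8.757e12 W.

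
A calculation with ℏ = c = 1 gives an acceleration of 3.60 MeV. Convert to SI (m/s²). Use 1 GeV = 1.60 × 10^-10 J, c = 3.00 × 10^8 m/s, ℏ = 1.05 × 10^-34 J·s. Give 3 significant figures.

1.65 × 10^30 m/s²

Acceleration is [L]/[T]² = c·[E]/ℏ.
1 GeV → c/ℏ × (1 GeV in J) = 4.57 × 10^32 m/s².
Convert the energy scale: 3.60 MeV = 3.60 × 10^-3 GeV.
Result: 3.60 × 10^-3 × 4.57 × 10^32 = 1.65 × 10^30 m/s².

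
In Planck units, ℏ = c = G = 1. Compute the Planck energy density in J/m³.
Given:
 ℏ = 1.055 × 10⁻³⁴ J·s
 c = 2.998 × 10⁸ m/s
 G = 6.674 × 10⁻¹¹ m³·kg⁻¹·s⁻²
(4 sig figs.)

From ℏ = c = G = 1 the energy density scale is u_P = c⁷/(ℏG²).
  = 2.177 × 10⁵⁹ / 4.699 × 10⁻⁵⁵
  = 4.632 × 10¹¹³ J/m³

4.632 × 10¹¹³ J/m³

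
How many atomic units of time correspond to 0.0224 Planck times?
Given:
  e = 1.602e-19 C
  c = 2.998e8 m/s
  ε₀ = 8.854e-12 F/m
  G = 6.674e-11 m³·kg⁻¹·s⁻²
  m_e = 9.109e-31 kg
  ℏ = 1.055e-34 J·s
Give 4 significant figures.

Planck time: t_P = √(ℏG/c⁵) = 5.392e-44 s
atomic unit of time: τ_au = (4πε₀)²ℏ³/(m_e e⁴) = 2.423e-17 s
0.0224 × 5.392e-44 / 2.423e-17 = 4.985e-29

4.985e-29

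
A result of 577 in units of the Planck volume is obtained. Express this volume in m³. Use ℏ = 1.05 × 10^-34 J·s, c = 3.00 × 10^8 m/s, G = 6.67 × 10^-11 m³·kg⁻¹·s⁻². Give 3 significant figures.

One Planck volume: V_P = (ℏG/c³)^(3/2) = 4.18 × 10^-105 m³.
577 × 4.18 × 10^-105 m³ = 2.41 × 10^-102 m³

2.41 × 10^-102 m³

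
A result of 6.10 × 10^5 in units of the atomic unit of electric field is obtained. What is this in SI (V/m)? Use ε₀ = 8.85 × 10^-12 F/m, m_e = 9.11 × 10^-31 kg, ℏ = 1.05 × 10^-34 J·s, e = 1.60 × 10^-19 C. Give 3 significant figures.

3.18 × 10^17 V/m

One atomic unit of electric field: E_au = E_h/(e a₀) = m_e²e⁵/((4πε₀)³ℏ⁴) = 5.20 × 10^11 V/m.
6.10 × 10^5 × 5.20 × 10^11 V/m = 3.18 × 10^17 V/m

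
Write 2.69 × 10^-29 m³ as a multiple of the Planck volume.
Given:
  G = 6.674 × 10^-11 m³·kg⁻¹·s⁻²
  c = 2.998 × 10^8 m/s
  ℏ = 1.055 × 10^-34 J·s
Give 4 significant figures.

Planck volume: V_P = (ℏG/c³)^(3/2) = 4.224 × 10^-105 m³.
2.69 × 10^-29 / 4.224 × 10^-105 = 6.368 × 10^75

6.368 × 10^75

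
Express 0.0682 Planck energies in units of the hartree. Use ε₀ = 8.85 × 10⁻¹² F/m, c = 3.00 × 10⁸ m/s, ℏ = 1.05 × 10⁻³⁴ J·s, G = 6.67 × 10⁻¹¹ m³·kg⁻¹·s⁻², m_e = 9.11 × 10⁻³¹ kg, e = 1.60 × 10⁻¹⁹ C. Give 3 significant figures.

Planck energy: E_P = √(ℏc⁵/G) = 1.96 × 10⁹ J
hartree: E_h = m_e e⁴/(4πε₀ℏ)² = 4.38 × 10⁻¹⁸ J
0.0682 × 1.96 × 10⁹ / 4.38 × 10⁻¹⁸ = 3.05 × 10²⁵

3.05 × 10²⁵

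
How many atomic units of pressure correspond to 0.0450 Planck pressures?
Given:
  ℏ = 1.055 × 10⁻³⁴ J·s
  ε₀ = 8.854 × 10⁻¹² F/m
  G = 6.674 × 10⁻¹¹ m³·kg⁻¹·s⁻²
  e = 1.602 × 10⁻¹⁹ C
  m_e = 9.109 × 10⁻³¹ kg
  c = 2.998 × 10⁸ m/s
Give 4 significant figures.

7.117 × 10⁹⁸

Planck pressure: p_P = c⁷/(ℏG²) = 4.632 × 10¹¹³ Pa
atomic unit of pressure: P_au = E_h/a₀³ = m_e⁴e¹⁰/((4πε₀)⁵ℏ⁸) = 2.929 × 10¹³ Pa
0.0450 × 4.632 × 10¹¹³ / 2.929 × 10¹³ = 7.117 × 10⁹⁸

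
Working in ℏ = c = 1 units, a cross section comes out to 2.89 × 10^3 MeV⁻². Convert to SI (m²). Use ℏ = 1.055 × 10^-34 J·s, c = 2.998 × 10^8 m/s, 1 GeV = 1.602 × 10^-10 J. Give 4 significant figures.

1.127 × 10^-22 m²

Area is [L]² = [E]⁻²·(ℏc)²; restore (ℏc)².
1 GeV⁻² → (ℏc)² × (1 GeV in J)⁻² = 3.898 × 10^-32 m².
Convert the energy scale: 2.89 × 10^3 MeV⁻² = 2.89 × 10^9 GeV⁻².
Result: 2.89 × 10^9 × 3.898 × 10^-32 = 1.127 × 10^-22 m².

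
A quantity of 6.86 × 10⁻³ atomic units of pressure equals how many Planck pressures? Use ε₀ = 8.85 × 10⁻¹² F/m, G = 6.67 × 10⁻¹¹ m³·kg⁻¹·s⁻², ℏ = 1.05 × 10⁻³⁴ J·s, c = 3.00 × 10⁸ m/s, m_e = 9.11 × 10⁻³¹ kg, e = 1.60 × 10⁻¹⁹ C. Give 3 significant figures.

4.41 × 10⁻¹⁰³

atomic unit of pressure: P_au = E_h/a₀³ = m_e⁴e¹⁰/((4πε₀)⁵ℏ⁸) = 3.01 × 10¹³ Pa
Planck pressure: p_P = c⁷/(ℏG²) = 4.68 × 10¹¹³ Pa
6.86 × 10⁻³ × 3.01 × 10¹³ / 4.68 × 10¹¹³ = 4.41 × 10⁻¹⁰³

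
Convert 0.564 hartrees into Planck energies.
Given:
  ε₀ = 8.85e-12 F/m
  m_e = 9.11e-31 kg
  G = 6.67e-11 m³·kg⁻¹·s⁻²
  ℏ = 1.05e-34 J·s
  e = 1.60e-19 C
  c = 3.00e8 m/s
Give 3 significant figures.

hartree: E_h = m_e e⁴/(4πε₀ℏ)² = 4.38e-18 J
Planck energy: E_P = √(ℏc⁵/G) = 1.96e9 J
0.564 × 4.38e-18 / 1.96e9 = 1.26e-27

1.26e-27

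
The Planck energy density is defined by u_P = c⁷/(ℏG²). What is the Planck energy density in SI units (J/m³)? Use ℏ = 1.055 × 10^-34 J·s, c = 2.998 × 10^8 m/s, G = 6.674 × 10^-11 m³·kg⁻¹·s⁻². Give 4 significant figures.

4.632 × 10^113 J/m³

u_P = c⁷/(ℏG²)
  = 2.177 × 10^59 / 4.699 × 10^-55
  = 4.632 × 10^113 J/m³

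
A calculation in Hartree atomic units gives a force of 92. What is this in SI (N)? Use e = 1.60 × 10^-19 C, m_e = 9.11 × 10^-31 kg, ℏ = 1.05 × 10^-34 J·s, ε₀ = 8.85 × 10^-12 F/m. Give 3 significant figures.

7.66 × 10^-6 N

One atomic unit of force: F_au = E_h/a₀ = m_e²e⁶/((4πε₀)³ℏ⁴) = 8.33 × 10^-8 N.
92 × 8.33 × 10^-8 N = 7.66 × 10^-6 N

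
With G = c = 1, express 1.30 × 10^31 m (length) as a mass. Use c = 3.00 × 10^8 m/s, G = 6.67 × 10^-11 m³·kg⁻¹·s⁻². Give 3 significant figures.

Length → mass via c²/G.
1.30 × 10^31 m × (c²/G) = 1.75 × 10^58 kg

1.75 × 10^58 kg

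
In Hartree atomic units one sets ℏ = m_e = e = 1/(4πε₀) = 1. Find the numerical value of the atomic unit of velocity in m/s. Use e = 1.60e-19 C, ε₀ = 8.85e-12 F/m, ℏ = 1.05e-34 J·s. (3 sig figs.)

v_au = e²/(4πε₀ℏ)
  = 2.56e-38 / 1.17e-44
  = 2.19e6 m/s

2.19e6 m/s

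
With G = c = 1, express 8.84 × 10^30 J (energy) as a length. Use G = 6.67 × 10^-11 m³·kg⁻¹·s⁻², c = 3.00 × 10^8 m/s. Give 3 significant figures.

7.28 × 10^-14 m

Energy → length via G/c⁴.
8.84 × 10^30 J × (G/c⁴) = 7.28 × 10^-14 m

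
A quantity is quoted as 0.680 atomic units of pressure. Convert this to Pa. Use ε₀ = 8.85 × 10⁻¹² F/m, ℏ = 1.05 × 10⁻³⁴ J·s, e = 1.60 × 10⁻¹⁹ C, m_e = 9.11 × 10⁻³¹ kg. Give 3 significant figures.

One atomic unit of pressure: P_au = E_h/a₀³ = m_e⁴e¹⁰/((4πε₀)⁵ℏ⁸) = 3.01 × 10¹³ Pa.
0.680 × 3.01 × 10¹³ Pa = 2.05 × 10¹³ Pa

2.05 × 10¹³ Pa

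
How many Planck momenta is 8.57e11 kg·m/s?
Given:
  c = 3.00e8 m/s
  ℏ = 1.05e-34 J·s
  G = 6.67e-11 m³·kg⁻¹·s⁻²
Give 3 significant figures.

Planck momentum: p_P = √(ℏc³/G) = 6.52 kg·m/s.
8.57e11 / 6.52 = 1.31e11

1.31e11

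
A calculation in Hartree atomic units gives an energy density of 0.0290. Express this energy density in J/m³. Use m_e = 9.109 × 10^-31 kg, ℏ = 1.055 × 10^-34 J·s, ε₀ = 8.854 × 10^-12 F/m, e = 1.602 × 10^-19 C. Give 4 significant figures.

8.495 × 10^11 J/m³

One atomic unit of energy density: u_au = E_h/a₀³ = m_e⁴e¹⁰/((4πε₀)⁵ℏ⁸) = 2.929 × 10^13 J/m³.
0.0290 × 2.929 × 10^13 J/m³ = 8.495 × 10^11 J/m³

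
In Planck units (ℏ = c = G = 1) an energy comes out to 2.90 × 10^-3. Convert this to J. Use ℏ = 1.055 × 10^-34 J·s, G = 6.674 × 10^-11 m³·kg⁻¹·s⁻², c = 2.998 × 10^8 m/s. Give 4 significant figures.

5.674 × 10^6 J

One Planck energy: E_P = √(ℏc⁵/G) = 1.957 × 10^9 J.
2.90 × 10^-3 × 1.957 × 10^9 J = 5.674 × 10^6 J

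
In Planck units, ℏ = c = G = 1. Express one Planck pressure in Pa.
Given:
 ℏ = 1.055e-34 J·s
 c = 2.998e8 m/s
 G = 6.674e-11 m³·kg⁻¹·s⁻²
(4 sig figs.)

From ℏ = c = G = 1 the pressure scale is p_P = c⁷/(ℏG²).
  = 2.177e59 / 4.699e-55
  = 4.632e113 Pa

4.632e113 Pa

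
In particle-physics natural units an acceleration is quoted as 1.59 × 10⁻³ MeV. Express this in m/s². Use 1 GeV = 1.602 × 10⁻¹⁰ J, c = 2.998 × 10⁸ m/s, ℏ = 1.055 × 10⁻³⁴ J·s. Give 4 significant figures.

Acceleration is [L]/[T]² = c·[E]/ℏ.
1 GeV → c/ℏ × (1 GeV in J) = 4.552 × 10³² m/s².
Convert the energy scale: 1.59 × 10⁻³ MeV = 1.59 × 10⁻⁶ GeV.
Result: 1.59 × 10⁻⁶ × 4.552 × 10³² = 7.238 × 10²⁶ m/s².

7.238 × 10²⁶ m/s²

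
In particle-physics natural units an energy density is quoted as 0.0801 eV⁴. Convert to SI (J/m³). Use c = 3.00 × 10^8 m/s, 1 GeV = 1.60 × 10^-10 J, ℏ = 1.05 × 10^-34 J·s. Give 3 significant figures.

[E]/[L]³ = [E]⁴/(ℏc)³; restore (ℏc)⁻³.
1 GeV⁴ → 1/(ℏc)³ × (1 GeV in J)⁴ = 2.10 × 10^37 J/m³.
Convert the energy scale: 0.0801 eV⁴ = 8.01 × 10^-38 GeV⁴.
Result: 8.01 × 10^-38 × 2.10 × 10^37 = 1.68 J/m³.

1.68 J/m³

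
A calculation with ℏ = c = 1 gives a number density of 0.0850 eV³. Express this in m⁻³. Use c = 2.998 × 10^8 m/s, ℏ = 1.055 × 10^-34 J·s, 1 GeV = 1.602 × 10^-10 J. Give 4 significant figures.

1.104 × 10^19 m⁻³

Number density is [L]⁻³ = [E]³/(ℏc)³.
1 GeV³ → 1/(ℏc)³ × (1 GeV in J)³ = 1.299 × 10^47 m⁻³.
Convert the energy scale: 0.0850 eV³ = 8.50 × 10^-29 GeV³.
Result: 8.50 × 10^-29 × 1.299 × 10^47 = 1.104 × 10^19 m⁻³.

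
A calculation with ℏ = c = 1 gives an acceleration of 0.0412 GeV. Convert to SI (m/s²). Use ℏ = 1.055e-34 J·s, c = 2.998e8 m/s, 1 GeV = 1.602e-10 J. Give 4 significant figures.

1.876e31 m/s²

Acceleration is [L]/[T]² = c·[E]/ℏ.
1 GeV → c/ℏ × (1 GeV in J) = 4.552e32 m/s².
Result: 0.0412 × 4.552e32 = 1.876e31 m/s².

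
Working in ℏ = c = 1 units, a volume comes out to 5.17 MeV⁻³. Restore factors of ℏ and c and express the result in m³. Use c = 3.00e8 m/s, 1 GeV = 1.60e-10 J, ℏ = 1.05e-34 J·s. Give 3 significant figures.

3.95e-38 m³

Volume is [L]³ = [E]⁻³·(ℏc)³.
1 GeV⁻³ → (ℏc)³ × (1 GeV in J)⁻³ = 7.63e-48 m³.
Convert the energy scale: 5.17 MeV⁻³ = 5.17e9 GeV⁻³.
Result: 5.17e9 × 7.63e-48 = 3.95e-38 m³.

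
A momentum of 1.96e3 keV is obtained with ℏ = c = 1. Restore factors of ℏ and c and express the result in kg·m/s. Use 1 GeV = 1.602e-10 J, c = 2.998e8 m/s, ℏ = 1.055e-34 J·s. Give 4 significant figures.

1.047e-21 kg·m/s

Momentum is [E]/c; divide by c.
1 GeV → 1/c × (1 GeV in J) = 5.344e-19 kg·m/s.
Convert the energy scale: 1.96e3 keV = 1.96e-3 GeV.
Result: 1.96e-3 × 5.344e-19 = 1.047e-21 kg·m/s.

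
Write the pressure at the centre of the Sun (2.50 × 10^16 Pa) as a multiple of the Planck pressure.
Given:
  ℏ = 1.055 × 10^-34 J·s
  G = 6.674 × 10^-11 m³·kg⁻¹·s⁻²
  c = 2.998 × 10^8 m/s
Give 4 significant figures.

Planck pressure: p_P = c⁷/(ℏG²) = 4.632 × 10^113 Pa.
2.50 × 10^16 / 4.632 × 10^113 = 5.397 × 10^-98

5.397 × 10^-98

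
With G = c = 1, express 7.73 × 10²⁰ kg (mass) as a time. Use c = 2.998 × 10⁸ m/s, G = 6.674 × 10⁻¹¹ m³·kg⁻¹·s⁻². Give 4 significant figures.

1.915 × 10⁻¹⁵ s

Mass → time via G/c³.
7.73 × 10²⁰ kg × (G/c³) = 1.915 × 10⁻¹⁵ s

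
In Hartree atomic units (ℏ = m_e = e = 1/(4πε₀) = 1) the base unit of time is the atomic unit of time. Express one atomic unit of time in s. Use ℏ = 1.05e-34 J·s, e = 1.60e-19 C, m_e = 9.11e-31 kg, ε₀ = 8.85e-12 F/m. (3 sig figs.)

2.40e-17 s

τ_au = (4πε₀)²ℏ³/(m_e e⁴)
E_h = 4.38e-18 J
ℏ/E_h = 2.40e-17 s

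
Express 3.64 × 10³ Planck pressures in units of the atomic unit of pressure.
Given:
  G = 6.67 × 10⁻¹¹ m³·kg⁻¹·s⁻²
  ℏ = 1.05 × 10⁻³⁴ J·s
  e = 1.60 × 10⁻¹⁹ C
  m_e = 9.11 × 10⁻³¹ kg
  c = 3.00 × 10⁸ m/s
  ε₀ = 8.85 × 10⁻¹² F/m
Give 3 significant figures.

Planck pressure: p_P = c⁷/(ℏG²) = 4.68 × 10¹¹³ Pa
atomic unit of pressure: P_au = E_h/a₀³ = m_e⁴e¹⁰/((4πε₀)⁵ℏ⁸) = 3.01 × 10¹³ Pa
3.64 × 10³ × 4.68 × 10¹¹³ / 3.01 × 10¹³ = 5.66 × 10¹⁰³

5.66 × 10¹⁰³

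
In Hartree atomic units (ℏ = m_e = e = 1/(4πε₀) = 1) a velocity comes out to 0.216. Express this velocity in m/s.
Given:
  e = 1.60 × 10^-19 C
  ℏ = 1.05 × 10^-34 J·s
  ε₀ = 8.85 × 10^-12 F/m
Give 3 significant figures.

4.74 × 10^5 m/s

One atomic unit of velocity: v_au = e²/(4πε₀ℏ) = 2.19 × 10^6 m/s.
0.216 × 2.19 × 10^6 m/s = 4.74 × 10^5 m/s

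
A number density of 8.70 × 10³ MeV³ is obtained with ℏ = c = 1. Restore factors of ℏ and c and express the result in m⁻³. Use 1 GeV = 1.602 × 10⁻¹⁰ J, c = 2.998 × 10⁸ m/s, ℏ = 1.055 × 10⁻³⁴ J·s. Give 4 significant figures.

Number density is [L]⁻³ = [E]³/(ℏc)³.
1 GeV³ → 1/(ℏc)³ × (1 GeV in J)³ = 1.299 × 10⁴⁷ m⁻³.
Convert the energy scale: 8.70 × 10³ MeV³ = 8.70 × 10⁻⁶ GeV³.
Result: 8.70 × 10⁻⁶ × 1.299 × 10⁴⁷ = 1.130 × 10⁴² m⁻³.

1.130 × 10⁴² m⁻³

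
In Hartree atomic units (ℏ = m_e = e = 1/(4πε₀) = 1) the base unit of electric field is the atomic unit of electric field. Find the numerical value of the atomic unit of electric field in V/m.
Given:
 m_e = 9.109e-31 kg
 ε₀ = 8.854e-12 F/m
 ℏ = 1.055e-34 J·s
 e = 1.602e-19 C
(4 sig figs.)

5.131e11 V/m

E_au = E_h/(e a₀) = m_e²e⁵/((4πε₀)³ℏ⁴)
E_h = 4.354e-18 J
a₀ = 5.297e-11 m
E_h/(e·a₀) = 5.131e11 V/m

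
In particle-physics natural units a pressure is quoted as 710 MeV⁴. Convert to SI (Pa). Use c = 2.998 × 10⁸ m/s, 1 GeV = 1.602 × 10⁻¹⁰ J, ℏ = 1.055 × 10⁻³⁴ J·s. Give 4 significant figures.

1.478 × 10²⁸ Pa

Pressure is [E]/[L]³ = [E]⁴/(ℏc)³.
1 GeV⁴ → 1/(ℏc)³ × (1 GeV in J)⁴ = 2.082 × 10³⁷ Pa.
Convert the energy scale: 710 MeV⁴ = 7.10 × 10⁻¹⁰ GeV⁴.
Result: 7.10 × 10⁻¹⁰ × 2.082 × 10³⁷ = 1.478 × 10²⁸ Pa.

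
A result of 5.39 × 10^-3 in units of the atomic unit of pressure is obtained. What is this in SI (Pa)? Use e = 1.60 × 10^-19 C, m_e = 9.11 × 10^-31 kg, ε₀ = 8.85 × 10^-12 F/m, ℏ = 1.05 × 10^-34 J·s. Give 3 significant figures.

One atomic unit of pressure: P_au = E_h/a₀³ = m_e⁴e¹⁰/((4πε₀)⁵ℏ⁸) = 3.01 × 10^13 Pa.
5.39 × 10^-3 × 3.01 × 10^13 Pa = 1.62 × 10^11 Pa

1.62 × 10^11 Pa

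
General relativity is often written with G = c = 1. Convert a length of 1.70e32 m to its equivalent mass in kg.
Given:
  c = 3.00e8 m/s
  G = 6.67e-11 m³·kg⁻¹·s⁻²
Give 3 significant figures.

2.29e59 kg

Length → mass via c²/G.
1.70e32 m × (c²/G) = 2.29e59 kg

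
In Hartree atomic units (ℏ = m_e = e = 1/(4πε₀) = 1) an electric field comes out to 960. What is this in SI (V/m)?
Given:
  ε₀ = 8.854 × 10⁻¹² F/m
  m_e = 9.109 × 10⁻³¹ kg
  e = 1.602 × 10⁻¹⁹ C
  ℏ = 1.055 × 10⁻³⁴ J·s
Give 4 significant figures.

4.926 × 10¹⁴ V/m

One atomic unit of electric field: E_au = E_h/(e a₀) = m_e²e⁵/((4πε₀)³ℏ⁴) = 5.131 × 10¹¹ V/m.
960 × 5.131 × 10¹¹ V/m = 4.926 × 10¹⁴ V/m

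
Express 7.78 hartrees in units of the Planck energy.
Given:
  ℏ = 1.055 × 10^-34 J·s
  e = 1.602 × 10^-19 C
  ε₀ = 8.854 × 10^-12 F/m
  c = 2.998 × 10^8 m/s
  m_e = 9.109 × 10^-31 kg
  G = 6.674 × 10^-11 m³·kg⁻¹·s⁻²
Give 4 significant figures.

1.731 × 10^-26

hartree: E_h = m_e e⁴/(4πε₀ℏ)² = 4.354 × 10^-18 J
Planck energy: E_P = √(ℏc⁵/G) = 1.957 × 10^9 J
7.78 × 4.354 × 10^-18 / 1.957 × 10^9 = 1.731 × 10^-26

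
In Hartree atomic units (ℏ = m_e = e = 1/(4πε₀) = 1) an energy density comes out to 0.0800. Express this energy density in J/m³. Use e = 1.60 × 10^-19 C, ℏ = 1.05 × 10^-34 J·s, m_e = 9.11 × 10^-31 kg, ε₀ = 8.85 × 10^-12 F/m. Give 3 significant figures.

One atomic unit of energy density: u_au = E_h/a₀³ = m_e⁴e¹⁰/((4πε₀)⁵ℏ⁸) = 3.01 × 10^13 J/m³.
0.0800 × 3.01 × 10^13 J/m³ = 2.41 × 10^12 J/m³

2.41 × 10^12 J/m³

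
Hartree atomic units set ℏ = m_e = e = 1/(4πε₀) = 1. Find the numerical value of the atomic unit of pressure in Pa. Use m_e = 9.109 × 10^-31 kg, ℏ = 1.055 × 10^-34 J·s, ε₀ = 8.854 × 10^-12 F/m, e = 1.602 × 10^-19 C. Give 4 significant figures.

2.929 × 10^13 Pa

Dimensional analysis gives P_au = E_h/a₀³ = m_e⁴e¹⁰/((4πε₀)⁵ℏ⁸).
E_h = 4.354 × 10^-18 J
a₀ = 5.297 × 10^-11 m
E_h/a₀³ = 2.929 × 10^13 Pa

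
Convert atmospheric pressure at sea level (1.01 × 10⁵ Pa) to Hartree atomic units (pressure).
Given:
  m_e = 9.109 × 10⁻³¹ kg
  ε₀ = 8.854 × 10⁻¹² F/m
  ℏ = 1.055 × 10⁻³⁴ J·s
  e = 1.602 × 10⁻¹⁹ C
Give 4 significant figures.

atomic unit of pressure: P_au = E_h/a₀³ = m_e⁴e¹⁰/((4πε₀)⁵ℏ⁸) = 2.929 × 10¹³ Pa.
1.01 × 10⁵ / 2.929 × 10¹³ = 3.448 × 10⁻⁹

3.448 × 10⁻⁹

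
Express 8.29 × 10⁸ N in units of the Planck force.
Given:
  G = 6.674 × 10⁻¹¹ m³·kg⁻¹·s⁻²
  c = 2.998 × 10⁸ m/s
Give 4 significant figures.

Planck force: F_P = c⁴/G = 1.210 × 10⁴⁴ N.
8.29 × 10⁸ / 1.210 × 10⁴⁴ = 6.849 × 10⁻³⁶

6.849 × 10⁻³⁶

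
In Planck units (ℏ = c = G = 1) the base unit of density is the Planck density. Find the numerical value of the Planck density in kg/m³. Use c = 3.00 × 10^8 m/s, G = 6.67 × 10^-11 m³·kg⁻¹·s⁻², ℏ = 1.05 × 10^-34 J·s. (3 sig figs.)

ρ_P = c⁵/(ℏG²)
  = 2.43 × 10^42 / 4.67 × 10^-55
  = 5.20 × 10^96 kg/m³

5.20 × 10^96 kg/m³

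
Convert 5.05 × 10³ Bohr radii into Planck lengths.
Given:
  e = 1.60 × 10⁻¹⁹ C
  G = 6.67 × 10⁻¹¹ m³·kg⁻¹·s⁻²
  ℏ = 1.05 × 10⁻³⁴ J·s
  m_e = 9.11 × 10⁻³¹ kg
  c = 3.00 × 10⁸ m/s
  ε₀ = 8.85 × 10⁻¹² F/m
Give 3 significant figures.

Bohr radius: a₀ = 4πε₀ℏ²/(m_e e²) = 5.26 × 10⁻¹¹ m
Planck length: ℓ_P = √(ℏG/c³) = 1.61 × 10⁻³⁵ m
5.05 × 10³ × 5.26 × 10⁻¹¹ / 1.61 × 10⁻³⁵ = 1.65 × 10²⁸

1.65 × 10²⁸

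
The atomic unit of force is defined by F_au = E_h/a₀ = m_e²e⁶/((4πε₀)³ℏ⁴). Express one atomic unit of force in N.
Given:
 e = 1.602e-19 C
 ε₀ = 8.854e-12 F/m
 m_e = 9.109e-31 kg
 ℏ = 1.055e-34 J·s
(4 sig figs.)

8.220e-8 N

F_au = E_h/a₀ = m_e²e⁶/((4πε₀)³ℏ⁴)
E_h = 4.354e-18 J
a₀ = 5.297e-11 m
E_h/a₀ = 8.220e-8 N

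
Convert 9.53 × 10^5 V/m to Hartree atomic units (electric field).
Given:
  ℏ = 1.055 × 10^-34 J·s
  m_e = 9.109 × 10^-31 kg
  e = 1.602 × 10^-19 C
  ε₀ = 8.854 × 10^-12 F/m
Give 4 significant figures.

1.857 × 10^-6

atomic unit of electric field: E_au = E_h/(e a₀) = m_e²e⁵/((4πε₀)³ℏ⁴) = 5.131 × 10^11 V/m.
9.53 × 10^5 / 5.131 × 10^11 = 1.857 × 10^-6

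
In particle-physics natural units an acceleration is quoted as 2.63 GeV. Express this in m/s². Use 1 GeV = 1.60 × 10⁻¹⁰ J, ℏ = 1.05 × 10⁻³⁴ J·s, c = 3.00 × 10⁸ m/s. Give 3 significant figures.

Acceleration is [L]/[T]² = c·[E]/ℏ.
1 GeV → c/ℏ × (1 GeV in J) = 4.57 × 10³² m/s².
Result: 2.63 × 4.57 × 10³² = 1.20 × 10³³ m/s².

1.20 × 10³³ m/s²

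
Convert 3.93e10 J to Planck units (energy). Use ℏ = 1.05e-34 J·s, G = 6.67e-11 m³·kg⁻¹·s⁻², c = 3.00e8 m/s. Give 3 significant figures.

Planck energy: E_P = √(ℏc⁵/G) = 1.96e9 J.
3.93e10 / 1.96e9 = 20.1

20.1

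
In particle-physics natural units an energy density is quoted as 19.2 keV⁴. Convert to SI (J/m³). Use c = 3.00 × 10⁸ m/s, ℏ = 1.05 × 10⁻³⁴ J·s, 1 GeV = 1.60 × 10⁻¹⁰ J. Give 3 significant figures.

[E]/[L]³ = [E]⁴/(ℏc)³; restore (ℏc)⁻³.
1 GeV⁴ → 1/(ℏc)³ × (1 GeV in J)⁴ = 2.10 × 10³⁷ J/m³.
Convert the energy scale: 19.2 keV⁴ = 1.92 × 10⁻²³ GeV⁴.
Result: 1.92 × 10⁻²³ × 2.10 × 10³⁷ = 4.03 × 10¹⁴ J/m³.

4.03 × 10¹⁴ J/m³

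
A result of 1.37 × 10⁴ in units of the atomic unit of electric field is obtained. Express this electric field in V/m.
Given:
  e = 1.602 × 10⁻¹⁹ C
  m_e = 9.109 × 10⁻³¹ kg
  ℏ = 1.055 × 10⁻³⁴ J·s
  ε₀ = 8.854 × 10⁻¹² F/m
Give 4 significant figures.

7.029 × 10¹⁵ V/m

One atomic unit of electric field: E_au = E_h/(e a₀) = m_e²e⁵/((4πε₀)³ℏ⁴) = 5.131 × 10¹¹ V/m.
1.37 × 10⁴ × 5.131 × 10¹¹ V/m = 7.029 × 10¹⁵ V/m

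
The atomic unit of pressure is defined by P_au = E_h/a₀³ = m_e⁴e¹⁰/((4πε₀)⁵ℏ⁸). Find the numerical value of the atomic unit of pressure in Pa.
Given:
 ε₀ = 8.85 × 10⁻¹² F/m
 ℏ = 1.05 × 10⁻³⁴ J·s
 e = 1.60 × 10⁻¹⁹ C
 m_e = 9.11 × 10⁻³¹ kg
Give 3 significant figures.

P_au = E_h/a₀³ = m_e⁴e¹⁰/((4πε₀)⁵ℏ⁸)
E_h = 4.38 × 10⁻¹⁸ J
a₀ = 5.26 × 10⁻¹¹ m
E_h/a₀³ = 3.01 × 10¹³ Pa

3.01 × 10¹³ Pa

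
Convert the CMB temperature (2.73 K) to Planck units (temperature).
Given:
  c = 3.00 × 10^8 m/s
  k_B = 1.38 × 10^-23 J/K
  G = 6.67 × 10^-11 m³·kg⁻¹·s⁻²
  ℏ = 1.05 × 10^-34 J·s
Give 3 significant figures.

Planck temperature: T_P = √(ℏc⁵/G) / k_B = 1.42 × 10^32 K.
2.73 / 1.42 × 10^32 = 1.93 × 10^-32

1.93 × 10^-32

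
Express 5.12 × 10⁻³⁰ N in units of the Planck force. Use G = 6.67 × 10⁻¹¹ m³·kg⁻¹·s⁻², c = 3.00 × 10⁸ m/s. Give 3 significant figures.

Planck force: F_P = c⁴/G = 1.21 × 10⁴⁴ N.
5.12 × 10⁻³⁰ / 1.21 × 10⁴⁴ = 4.22 × 10⁻⁷⁴

4.22 × 10⁻⁷⁴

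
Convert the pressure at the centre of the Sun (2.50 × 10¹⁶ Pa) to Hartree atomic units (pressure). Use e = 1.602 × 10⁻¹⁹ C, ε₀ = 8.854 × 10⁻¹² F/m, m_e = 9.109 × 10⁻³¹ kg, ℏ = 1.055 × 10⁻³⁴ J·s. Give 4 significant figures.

853.5

atomic unit of pressure: P_au = E_h/a₀³ = m_e⁴e¹⁰/((4πε₀)⁵ℏ⁸) = 2.929 × 10¹³ Pa.
2.50 × 10¹⁶ / 2.929 × 10¹³ = 853.5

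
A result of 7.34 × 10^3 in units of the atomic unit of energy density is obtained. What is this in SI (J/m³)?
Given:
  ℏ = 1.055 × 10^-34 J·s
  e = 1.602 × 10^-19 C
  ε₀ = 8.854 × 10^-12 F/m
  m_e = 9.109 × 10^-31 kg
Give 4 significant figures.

2.150 × 10^17 J/m³

One atomic unit of energy density: u_au = E_h/a₀³ = m_e⁴e¹⁰/((4πε₀)⁵ℏ⁸) = 2.929 × 10^13 J/m³.
7.34 × 10^3 × 2.929 × 10^13 J/m³ = 2.150 × 10^17 J/m³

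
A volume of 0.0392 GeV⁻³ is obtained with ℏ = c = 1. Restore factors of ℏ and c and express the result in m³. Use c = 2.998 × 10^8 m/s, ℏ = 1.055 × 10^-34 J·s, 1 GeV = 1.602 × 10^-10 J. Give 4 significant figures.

Volume is [L]³ = [E]⁻³·(ℏc)³.
1 GeV⁻³ → (ℏc)³ × (1 GeV in J)⁻³ = 7.696 × 10^-48 m³.
Result: 0.0392 × 7.696 × 10^-48 = 3.017 × 10^-49 m³.

3.017 × 10^-49 m³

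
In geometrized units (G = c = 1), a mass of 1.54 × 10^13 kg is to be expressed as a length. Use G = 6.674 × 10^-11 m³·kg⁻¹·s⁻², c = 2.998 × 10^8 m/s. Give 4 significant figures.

In G = c = 1 units mass has dimensions of length; the conversion factor is G/c².
1.54 × 10^13 kg × (G/c²) = 1.144 × 10^-14 m

1.144 × 10^-14 m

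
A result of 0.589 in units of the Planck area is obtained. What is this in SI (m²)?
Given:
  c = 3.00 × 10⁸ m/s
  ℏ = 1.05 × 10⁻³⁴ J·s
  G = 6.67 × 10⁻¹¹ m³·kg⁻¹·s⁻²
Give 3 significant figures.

One Planck area: A_P = ℏG/c³ = 2.59 × 10⁻⁷⁰ m².
0.589 × 2.59 × 10⁻⁷⁰ m² = 1.53 × 10⁻⁷⁰ m²

1.53 × 10⁻⁷⁰ m²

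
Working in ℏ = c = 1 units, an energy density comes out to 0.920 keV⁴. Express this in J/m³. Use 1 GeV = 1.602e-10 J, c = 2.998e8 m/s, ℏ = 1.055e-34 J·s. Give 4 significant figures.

1.915e13 J/m³

[E]/[L]³ = [E]⁴/(ℏc)³; restore (ℏc)⁻³.
1 GeV⁴ → 1/(ℏc)³ × (1 GeV in J)⁴ = 2.082e37 J/m³.
Convert the energy scale: 0.920 keV⁴ = 9.20e-25 GeV⁴.
Result: 9.20e-25 × 2.082e37 = 1.915e13 J/m³.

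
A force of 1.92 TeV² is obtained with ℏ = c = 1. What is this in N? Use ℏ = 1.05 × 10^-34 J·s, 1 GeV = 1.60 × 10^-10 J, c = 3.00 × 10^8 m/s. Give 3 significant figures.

1.56 × 10^12 N

Force is [E]/[L] = [E]²/(ℏc); restore (ℏc)⁻¹.
1 GeV² → 1/(ℏc) × (1 GeV in J)² = 8.13 × 10^5 N.
Convert the energy scale: 1.92 TeV² = 1.92 × 10^6 GeV².
Result: 1.92 × 10^6 × 8.13 × 10^5 = 1.56 × 10^12 N.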